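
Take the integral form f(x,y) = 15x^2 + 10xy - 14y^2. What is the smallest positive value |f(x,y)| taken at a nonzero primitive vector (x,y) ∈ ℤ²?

river: ρ → (-14,18,11)
river: ρ → (11,26,-6)
river: ρ → (-6,22,19)
river: ρ → (19,16,-9)
river: ρ → (-9,20,15)
river: ρ → (15,10,-14)
closes: descent 0, river 6
min |a| on river = 6

6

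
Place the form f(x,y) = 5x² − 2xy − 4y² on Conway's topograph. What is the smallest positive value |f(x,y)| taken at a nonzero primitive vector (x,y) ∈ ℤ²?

descent: ρ → (-4,2,5)  [lands on river]
river: ρ → (5,8,-1)
river: ρ → (-1,8,5)
river: ρ → (5,2,-4)
river: ρ → (-4,6,3)
river: ρ → (3,6,-4)
closes: descent 1, river 6
min |a| on river = 1

1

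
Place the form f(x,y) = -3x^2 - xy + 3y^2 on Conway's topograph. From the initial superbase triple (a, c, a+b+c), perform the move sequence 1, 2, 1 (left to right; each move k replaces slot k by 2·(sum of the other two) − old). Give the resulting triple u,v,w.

start (-3,3,-1) = (f(1,0),f(0,1),f(1,1))
replace slot 1: 2·(3+(-1)) − (-3) = 7 → (7,3,-1)
replace slot 2: 2·(7+(-1)) − 3 = 9 → (7,9,-1)
replace slot 1: 2·(9+(-1)) − 7 = 9 → (9,9,-1)

9,9,-1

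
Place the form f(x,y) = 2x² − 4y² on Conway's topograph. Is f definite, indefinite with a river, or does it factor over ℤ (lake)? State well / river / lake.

D = b²−4ac = 0² − 4·2·(-4) = 32
D > 0 non-square ⇒ indefinite ⇒ periodic river

river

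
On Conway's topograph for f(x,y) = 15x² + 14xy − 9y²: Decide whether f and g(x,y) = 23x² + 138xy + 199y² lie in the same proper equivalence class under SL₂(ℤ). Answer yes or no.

D₁ = 736, D₂ = 736
river cycle of f (length 12): (-9, 22, 7), (7, 20, -12), (-12, 4, 15), (15, 26, -1), (-1, 26, 15), (15, 4, -12), (-12, 20, 7), (7, 22, -9), (-9, 14, 15), (15, 16, -8), … (2 more)
river cycle of g (length 12): (-8, 16, 15), (15, 14, -9), (-9, 22, 7), (7, 20, -12), (-12, 4, 15), (15, 26, -1), (-1, 26, 15), (15, 4, -12), (-12, 20, 7), (7, 22, -9), … (2 more)
cycles coincide ⇒ equivalent

yes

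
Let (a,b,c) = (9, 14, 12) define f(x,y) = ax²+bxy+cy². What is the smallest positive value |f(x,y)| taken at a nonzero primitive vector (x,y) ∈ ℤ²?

translate: b→-4 (≡14 mod 18), so (9,14,12)→(9,-4,7)
flip: (9,-4,7)→(7,4,9)
reduced (well bottom): (7,4,9) with a≤c, −a<b≤a
well minimum = a = 7

7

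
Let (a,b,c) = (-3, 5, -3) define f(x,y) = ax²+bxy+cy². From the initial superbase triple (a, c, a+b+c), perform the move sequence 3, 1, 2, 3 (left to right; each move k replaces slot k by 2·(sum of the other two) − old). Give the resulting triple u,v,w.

start (-3,-3,-1) = (f(1,0),f(0,1),f(1,1))
replace slot 3: 2·((-3)+(-3)) − (-1) = -11 → (-3,-3,-11)
replace slot 1: 2·((-3)+(-11)) − (-3) = -25 → (-25,-3,-11)
replace slot 2: 2·((-25)+(-11)) − (-3) = -69 → (-25,-69,-11)
replace slot 3: 2·((-25)+(-69)) − (-11) = -177 → (-25,-69,-177)

-25,-69,-177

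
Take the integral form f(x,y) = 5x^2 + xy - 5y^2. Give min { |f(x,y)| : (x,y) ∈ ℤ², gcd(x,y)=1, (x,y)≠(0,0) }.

river: ρ → (-5,9,1)
river: ρ → (1,9,-5)
river: ρ → (-5,1,5)
river: ρ → (5,9,-1)
river: ρ → (-1,9,5)
river: ρ → (5,1,-5)
closes: descent 0, river 6
min |a| on river = 1

1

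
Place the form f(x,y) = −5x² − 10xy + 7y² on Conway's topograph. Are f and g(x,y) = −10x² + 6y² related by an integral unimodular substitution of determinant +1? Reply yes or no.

D₁ = 240, D₂ = 240
river cycle of f (length 6): (7, 10, -5), (-5, 10, 7), (7, 4, -8), (-8, 12, 3), (3, 12, -8), (-8, 4, 7)
river cycle of g (length 2): (6, 12, -4), (-4, 12, 6)
cycles differ ⇒ inequivalent

no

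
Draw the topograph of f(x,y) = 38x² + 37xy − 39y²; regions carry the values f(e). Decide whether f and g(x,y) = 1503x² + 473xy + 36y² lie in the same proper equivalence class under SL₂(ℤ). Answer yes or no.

D₁ = 7297, D₂ = 7297
river cycle of f (length 202): (-39, 41, 36), (36, 31, -44), (-44, 57, 23), (23, 81, -8), (-8, 79, 33), (33, 53, -34), (-34, 83, 3), (3, 85, -6), (-6, 83, 17), (17, 53, -66), … (192 more)
river cycle of g (length 202): (36, 31, -44), (-44, 57, 23), (23, 81, -8), (-8, 79, 33), (33, 53, -34), (-34, 83, 3), (3, 85, -6), (-6, 83, 17), (17, 53, -66), (-66, 79, 4), … (192 more)
cycles coincide ⇒ equivalent

yes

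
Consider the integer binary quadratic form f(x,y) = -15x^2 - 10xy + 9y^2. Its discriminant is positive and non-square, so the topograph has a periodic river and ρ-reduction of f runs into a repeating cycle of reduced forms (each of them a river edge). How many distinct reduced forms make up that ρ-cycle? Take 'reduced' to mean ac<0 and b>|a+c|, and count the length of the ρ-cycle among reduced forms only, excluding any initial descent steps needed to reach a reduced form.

D = 640, ⌊√D⌋ = 25
descent: ρ → (9,10,-15)  [lands on river]
river: ρ → (-15,20,4)
river: ρ → (4,20,-15)
river: ρ → (-15,10,9)
river: ρ → (9,8,-16)
river: ρ → (-16,24,1)
river: ρ → (1,24,-16)
river: ρ → (-16,8,9)
ρ-cycle length = 8 (tail of 1 descent step not counted)

8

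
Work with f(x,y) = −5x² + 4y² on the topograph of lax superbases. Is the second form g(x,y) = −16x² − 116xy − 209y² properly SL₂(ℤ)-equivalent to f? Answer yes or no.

D₁ = 80, D₂ = 80
river cycle of f (length 2): (4, 8, -1), (-1, 8, 4)
river cycle of g (length 2): (-1, 8, 4), (4, 8, -1)
cycles coincide ⇒ equivalent

yes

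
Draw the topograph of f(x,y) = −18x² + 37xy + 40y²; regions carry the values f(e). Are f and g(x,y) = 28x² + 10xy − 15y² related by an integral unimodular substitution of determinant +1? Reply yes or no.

D₁ = 4249, D₂ = 1780
discriminants differ ⇒ not SL₂(ℤ)-equivalent

no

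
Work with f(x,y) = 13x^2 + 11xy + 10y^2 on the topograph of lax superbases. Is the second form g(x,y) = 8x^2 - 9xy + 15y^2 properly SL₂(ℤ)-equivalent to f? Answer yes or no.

D₁ = -399, D₂ = -399
f: flip: (13,11,10)→(10,-11,13)
f: translate: b→9 (≡-11 mod 20), so (10,-11,13)→(10,9,12)
f: reduced (well bottom): (10,9,12) with a≤c, −a<b≤a
g: translate: b→7 (≡-9 mod 16), so (8,-9,15)→(8,7,14)
g: reduced (well bottom): (8,7,14) with a≤c, −a<b≤a
reduced forms (10, 9, 12) vs (8, 7, 14) ⇒ inequivalent

no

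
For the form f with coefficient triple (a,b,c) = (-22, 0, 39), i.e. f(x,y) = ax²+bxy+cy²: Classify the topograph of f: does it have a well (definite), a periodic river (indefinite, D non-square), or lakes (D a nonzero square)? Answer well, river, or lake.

D = b²−4ac = 0² − 4·(-22)·39 = 3432
D > 0 non-square ⇒ indefinite ⇒ periodic river

river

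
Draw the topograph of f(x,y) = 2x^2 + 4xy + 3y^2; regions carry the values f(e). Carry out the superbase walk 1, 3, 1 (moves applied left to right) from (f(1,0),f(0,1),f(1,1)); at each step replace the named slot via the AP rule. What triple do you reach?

start (2,3,9) = (f(1,0),f(0,1),f(1,1))
replace slot 1: 2·(3+9) − 2 = 22 → (22,3,9)
replace slot 3: 2·(22+3) − 9 = 41 → (22,3,41)
replace slot 1: 2·(3+41) − 22 = 66 → (66,3,41)

66,3,41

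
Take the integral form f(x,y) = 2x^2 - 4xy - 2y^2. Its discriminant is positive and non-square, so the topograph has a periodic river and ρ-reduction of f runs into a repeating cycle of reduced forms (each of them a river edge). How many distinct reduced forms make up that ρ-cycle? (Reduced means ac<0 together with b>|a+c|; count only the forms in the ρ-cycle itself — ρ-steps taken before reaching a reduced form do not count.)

D = 32, ⌊√D⌋ = 5
descent: ρ → (-2,4,2)  [lands on river]
river: ρ → (2,4,-2)
ρ-cycle length = 2 (tail of 1 descent step not counted)

2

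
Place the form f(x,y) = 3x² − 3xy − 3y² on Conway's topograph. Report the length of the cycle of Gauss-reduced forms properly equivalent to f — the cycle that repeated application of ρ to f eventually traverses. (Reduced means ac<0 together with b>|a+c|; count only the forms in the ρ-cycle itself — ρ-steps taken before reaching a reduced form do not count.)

D = 45, ⌊√D⌋ = 6
descent: ρ → (-3,3,3)  [lands on river]
river: ρ → (3,3,-3)
ρ-cycle length = 2 (tail of 1 descent step not counted)

2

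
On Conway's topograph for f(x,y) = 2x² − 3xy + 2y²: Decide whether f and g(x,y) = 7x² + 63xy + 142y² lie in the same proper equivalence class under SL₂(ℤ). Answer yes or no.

D₁ = -7, D₂ = -7
f: translate: b→1 (≡-3 mod 4), so (2,-3,2)→(2,1,1)
f: flip: (2,1,1)→(1,-1,2)
f: translate: b→1 (≡-1 mod 2), so (1,-1,2)→(1,1,2)
f: reduced (well bottom): (1,1,2) with a≤c, −a<b≤a
g: translate: b→7 (≡63 mod 14), so (7,63,142)→(7,7,2)
g: flip: (7,7,2)→(2,-7,7)
g: translate: b→1 (≡-7 mod 4), so (2,-7,7)→(2,1,1)
g: flip: (2,1,1)→(1,-1,2)
g: translate: b→1 (≡-1 mod 2), so (1,-1,2)→(1,1,2)
g: reduced (well bottom): (1,1,2) with a≤c, −a<b≤a
reduced forms (1, 1, 2) vs (1, 1, 2) ⇒ equivalent

yes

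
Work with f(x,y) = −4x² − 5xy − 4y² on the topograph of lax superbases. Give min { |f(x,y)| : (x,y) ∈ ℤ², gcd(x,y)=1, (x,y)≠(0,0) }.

translate: b→-3 (≡5 mod 8), so (4,5,4)→(4,-3,3)
flip: (4,-3,3)→(3,3,4)
reduced (well bottom): (3,3,4) with a≤c, −a<b≤a
well minimum |f| = |-3| = 3 (negative-definite)

3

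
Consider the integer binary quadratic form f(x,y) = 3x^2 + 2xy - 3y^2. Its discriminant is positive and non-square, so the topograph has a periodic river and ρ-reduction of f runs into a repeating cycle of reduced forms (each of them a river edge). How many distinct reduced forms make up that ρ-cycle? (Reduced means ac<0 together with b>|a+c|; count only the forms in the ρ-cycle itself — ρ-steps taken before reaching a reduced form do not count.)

D = 40, ⌊√D⌋ = 6
river: ρ → (-3,4,2)
river: ρ → (2,4,-3)
river: ρ → (-3,2,3)
river: ρ → (3,4,-2)
river: ρ → (-2,4,3)
river: ρ → (3,2,-3)
ρ-cycle length = 6 (tail of 0 descent steps not counted)

6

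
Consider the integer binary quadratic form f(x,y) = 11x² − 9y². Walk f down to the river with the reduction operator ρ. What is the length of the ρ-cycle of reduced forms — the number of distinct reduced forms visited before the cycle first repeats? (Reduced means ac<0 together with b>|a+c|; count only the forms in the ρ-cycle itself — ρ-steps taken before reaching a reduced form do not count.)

D = 396, ⌊√D⌋ = 19
descent: ρ → (-9,18,2)  [lands on river]
river: ρ → (2,18,-9)
ρ-cycle length = 2 (tail of 1 descent step not counted)

2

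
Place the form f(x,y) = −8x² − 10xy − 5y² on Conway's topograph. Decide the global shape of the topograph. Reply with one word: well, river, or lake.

D = b²−4ac = (-10)² − 4·(-8)·(-5) = -60
D < 0 ⇒ definite ⇒ every region one sign ⇒ single well

well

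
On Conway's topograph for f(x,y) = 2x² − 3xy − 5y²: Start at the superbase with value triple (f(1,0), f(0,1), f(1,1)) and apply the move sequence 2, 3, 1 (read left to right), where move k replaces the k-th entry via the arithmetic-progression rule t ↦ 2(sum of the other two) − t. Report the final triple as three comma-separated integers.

start (2,-5,-6) = (f(1,0),f(0,1),f(1,1))
replace slot 2: 2·(2+(-6)) − (-5) = -3 → (2,-3,-6)
replace slot 3: 2·(2+(-3)) − (-6) = 4 → (2,-3,4)
replace slot 1: 2·((-3)+4) − 2 = 0 → (0,-3,4)

0,-3,4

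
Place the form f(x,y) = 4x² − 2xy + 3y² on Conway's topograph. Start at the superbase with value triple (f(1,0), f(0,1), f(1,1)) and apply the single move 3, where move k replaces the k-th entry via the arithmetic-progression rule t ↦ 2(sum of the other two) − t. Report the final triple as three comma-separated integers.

start (4,3,5) = (f(1,0),f(0,1),f(1,1))
replace slot 3: 2·(4+3) − 5 = 9 → (4,3,9)

4,3,9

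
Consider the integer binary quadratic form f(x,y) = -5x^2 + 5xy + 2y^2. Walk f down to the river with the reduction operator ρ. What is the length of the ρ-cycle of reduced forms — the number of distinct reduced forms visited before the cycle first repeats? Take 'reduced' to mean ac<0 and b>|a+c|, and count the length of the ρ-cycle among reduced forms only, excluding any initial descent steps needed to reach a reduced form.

D = 65, ⌊√D⌋ = 8
river: ρ → (2,7,-2)
river: ρ → (-2,5,5)
river: ρ → (5,5,-2)
river: ρ → (-2,7,2)
river: ρ → (2,5,-5)
river: ρ → (-5,5,2)
ρ-cycle length = 6 (tail of 0 descent steps not counted)

6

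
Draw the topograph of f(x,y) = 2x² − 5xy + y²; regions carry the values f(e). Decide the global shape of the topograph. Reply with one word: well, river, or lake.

D = b²−4ac = (-5)² − 4·2·1 = 17
D > 0 non-square ⇒ indefinite ⇒ periodic river

river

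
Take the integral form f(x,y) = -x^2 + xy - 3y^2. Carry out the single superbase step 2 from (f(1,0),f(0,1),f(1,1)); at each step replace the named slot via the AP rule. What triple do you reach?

start (-1,-3,-3) = (f(1,0),f(0,1),f(1,1))
replace slot 2: 2·((-1)+(-3)) − (-3) = -5 → (-1,-5,-3)

-1,-5,-3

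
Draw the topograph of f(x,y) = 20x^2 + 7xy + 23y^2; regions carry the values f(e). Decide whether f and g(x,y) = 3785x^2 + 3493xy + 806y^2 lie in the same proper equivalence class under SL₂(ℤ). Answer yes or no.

D₁ = -1791, D₂ = -1791
f: reduced (well bottom): (20,7,23) with a≤c, −a<b≤a
g: flip: (3785,3493,806)→(806,-3493,3785)
g: translate: b→-269 (≡-3493 mod 1612), so (806,-3493,3785)→(806,-269,23)
g: flip: (806,-269,23)→(23,269,806)
g: translate: b→-7 (≡269 mod 46), so (23,269,806)→(23,-7,20)
g: flip: (23,-7,20)→(20,7,23)
g: reduced (well bottom): (20,7,23) with a≤c, −a<b≤a
reduced forms (20, 7, 23) vs (20, 7, 23) ⇒ equivalent

yes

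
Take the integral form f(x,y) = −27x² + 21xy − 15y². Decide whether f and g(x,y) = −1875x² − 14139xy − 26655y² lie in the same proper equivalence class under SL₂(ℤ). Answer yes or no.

D₁ = -1179, D₂ = -1179
f is negative-definite; reduce −f:
−f: flip: (27,-21,15)→(15,21,27)
−f: translate: b→-9 (≡21 mod 30), so (15,21,27)→(15,-9,21)
−f: reduced (well bottom): (15,-9,21) with a≤c, −a<b≤a
flip sign back: reduced form of f is (-15,9,-21)
g is negative-definite; reduce −g:
−g: translate: b→-861 (≡14139 mod 3750), so (1875,14139,26655)→(1875,-861,99)
−g: flip: (1875,-861,99)→(99,861,1875)
−g: translate: b→69 (≡861 mod 198), so (99,861,1875)→(99,69,15)
−g: flip: (99,69,15)→(15,-69,99)
−g: translate: b→-9 (≡-69 mod 30), so (15,-69,99)→(15,-9,21)
−g: reduced (well bottom): (15,-9,21) with a≤c, −a<b≤a
flip sign back: reduced form of g is (-15,9,-21)
reduced forms (-15, 9, -21) vs (-15, 9, -21) ⇒ equivalent

yes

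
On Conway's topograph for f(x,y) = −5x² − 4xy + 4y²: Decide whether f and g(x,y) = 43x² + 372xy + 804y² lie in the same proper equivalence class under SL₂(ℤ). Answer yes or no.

D₁ = 96, D₂ = 96
river cycle of f (length 4): (4, 4, -5), (-5, 6, 3), (3, 6, -5), (-5, 4, 4)
river cycle of g (length 4): (4, 4, -5), (-5, 6, 3), (3, 6, -5), (-5, 4, 4)
cycles coincide ⇒ equivalent

yes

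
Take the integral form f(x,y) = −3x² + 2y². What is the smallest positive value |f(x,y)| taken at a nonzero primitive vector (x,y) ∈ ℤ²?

descent: ρ → (2,4,-1)  [lands on river]
river: ρ → (-1,4,2)
closes: descent 1, river 2
min |a| on river = 1

1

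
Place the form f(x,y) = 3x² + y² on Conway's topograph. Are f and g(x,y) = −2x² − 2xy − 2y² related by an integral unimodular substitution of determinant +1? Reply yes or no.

D₁ = -12, D₂ = -12
f: flip: (3,0,1)→(1,0,3)
f: reduced (well bottom): (1,0,3) with a≤c, −a<b≤a
g is negative-definite; reduce −g:
−g: reduced (well bottom): (2,2,2) with a≤c, −a<b≤a
flip sign back: reduced form of g is (-2,-2,-2)
reduced forms (1, 0, 3) vs (-2, -2, -2) ⇒ inequivalent

no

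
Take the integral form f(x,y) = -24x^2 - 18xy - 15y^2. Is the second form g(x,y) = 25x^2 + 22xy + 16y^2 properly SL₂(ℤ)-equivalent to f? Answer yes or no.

D₁ = -1116, D₂ = -1116
f is negative-definite; reduce −f:
−f: flip: (24,18,15)→(15,-18,24)
−f: translate: b→12 (≡-18 mod 30), so (15,-18,24)→(15,12,21)
−f: reduced (well bottom): (15,12,21) with a≤c, −a<b≤a
flip sign back: reduced form of f is (-15,-12,-21)
g: flip: (25,22,16)→(16,-22,25)
g: translate: b→10 (≡-22 mod 32), so (16,-22,25)→(16,10,19)
g: reduced (well bottom): (16,10,19) with a≤c, −a<b≤a
reduced forms (-15, -12, -21) vs (16, 10, 19) ⇒ inequivalent

no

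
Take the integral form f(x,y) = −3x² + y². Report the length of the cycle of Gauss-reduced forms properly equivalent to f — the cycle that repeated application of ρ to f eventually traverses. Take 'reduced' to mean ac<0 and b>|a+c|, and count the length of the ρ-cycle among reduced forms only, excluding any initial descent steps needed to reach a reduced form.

D = 12, ⌊√D⌋ = 3
descent: ρ → (1,2,-2)  [lands on river]
river: ρ → (-2,2,1)
ρ-cycle length = 2 (tail of 1 descent step not counted)

2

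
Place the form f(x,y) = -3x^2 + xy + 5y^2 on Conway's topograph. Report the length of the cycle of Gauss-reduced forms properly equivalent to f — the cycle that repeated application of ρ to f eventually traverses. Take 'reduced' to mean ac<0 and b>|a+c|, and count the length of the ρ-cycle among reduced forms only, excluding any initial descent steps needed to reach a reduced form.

D = 61, ⌊√D⌋ = 7
descent: ρ → (5,-1,-3)
descent: ρ → (-3,7,1)  [lands on river]
river: ρ → (1,7,-3)
river: ρ → (-3,5,3)
river: ρ → (3,7,-1)
river: ρ → (-1,7,3)
river: ρ → (3,5,-3)
ρ-cycle length = 6 (tail of 2 descent steps not counted)

6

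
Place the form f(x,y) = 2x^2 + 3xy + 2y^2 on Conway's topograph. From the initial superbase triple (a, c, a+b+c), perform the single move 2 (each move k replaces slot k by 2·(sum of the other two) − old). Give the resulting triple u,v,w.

start (2,2,7) = (f(1,0),f(0,1),f(1,1))
replace slot 2: 2·(2+7) − 2 = 16 → (2,16,7)

2,16,7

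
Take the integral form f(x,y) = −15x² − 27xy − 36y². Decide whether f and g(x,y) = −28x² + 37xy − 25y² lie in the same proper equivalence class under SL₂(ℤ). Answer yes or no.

D₁ = -1431, D₂ = -1431
f is negative-definite; reduce −f:
−f: translate: b→-3 (≡27 mod 30), so (15,27,36)→(15,-3,24)
−f: reduced (well bottom): (15,-3,24) with a≤c, −a<b≤a
flip sign back: reduced form of f is (-15,3,-24)
g is negative-definite; reduce −g:
−g: translate: b→19 (≡-37 mod 56), so (28,-37,25)→(28,19,16)
−g: flip: (28,19,16)→(16,-19,28)
−g: translate: b→13 (≡-19 mod 32), so (16,-19,28)→(16,13,25)
−g: reduced (well bottom): (16,13,25) with a≤c, −a<b≤a
flip sign back: reduced form of g is (-16,-13,-25)
reduced forms (-15, 3, -24) vs (-16, -13, -25) ⇒ inequivalent

no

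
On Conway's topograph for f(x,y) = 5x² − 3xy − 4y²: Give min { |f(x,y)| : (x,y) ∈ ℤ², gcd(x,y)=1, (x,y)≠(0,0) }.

descent: ρ → (-4,3,5)  [lands on river]
river: ρ → (5,7,-2)
river: ρ → (-2,9,1)
river: ρ → (1,9,-2)
river: ρ → (-2,7,5)
river: ρ → (5,3,-4)
river: ρ → (-4,5,4)
river: ρ → (4,3,-5)
river: ρ → (-5,7,2)
river: ρ → (2,9,-1)
river: ρ → (-1,9,2)
river: ρ → (2,7,-5)
river: ρ → (-5,3,4)
river: ρ → (4,5,-4)
closes: descent 1, river 14
min |a| on river = 1

1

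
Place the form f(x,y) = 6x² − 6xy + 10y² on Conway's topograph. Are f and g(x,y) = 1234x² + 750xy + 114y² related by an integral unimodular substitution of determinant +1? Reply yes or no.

D₁ = -204, D₂ = -204
f: translate: b→6 (≡-6 mod 12), so (6,-6,10)→(6,6,10)
f: reduced (well bottom): (6,6,10) with a≤c, −a<b≤a
g: flip: (1234,750,114)→(114,-750,1234)
g: translate: b→-66 (≡-750 mod 228), so (114,-750,1234)→(114,-66,10)
g: flip: (114,-66,10)→(10,66,114)
g: translate: b→6 (≡66 mod 20), so (10,66,114)→(10,6,6)
g: flip: (10,6,6)→(6,-6,10)
g: translate: b→6 (≡-6 mod 12), so (6,-6,10)→(6,6,10)
g: reduced (well bottom): (6,6,10) with a≤c, −a<b≤a
reduced forms (6, 6, 10) vs (6, 6, 10) ⇒ equivalent

yes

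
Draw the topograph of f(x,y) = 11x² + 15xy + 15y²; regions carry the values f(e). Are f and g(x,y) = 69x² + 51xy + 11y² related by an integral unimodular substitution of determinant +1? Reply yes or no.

D₁ = -435, D₂ = -435
f: translate: b→-7 (≡15 mod 22), so (11,15,15)→(11,-7,11)
f: flip: (11,-7,11)→(11,7,11)
f: reduced (well bottom): (11,7,11) with a≤c, −a<b≤a
g: flip: (69,51,11)→(11,-51,69)
g: translate: b→-7 (≡-51 mod 22), so (11,-51,69)→(11,-7,11)
g: flip: (11,-7,11)→(11,7,11)
g: reduced (well bottom): (11,7,11) with a≤c, −a<b≤a
reduced forms (11, 7, 11) vs (11, 7, 11) ⇒ equivalent

yes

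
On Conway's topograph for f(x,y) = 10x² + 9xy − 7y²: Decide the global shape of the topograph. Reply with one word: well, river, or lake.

D = b²−4ac = 9² − 4·10·(-7) = 361
D = 19² is a perfect square ⇒ form factors over ℤ ⇒ lakes

lake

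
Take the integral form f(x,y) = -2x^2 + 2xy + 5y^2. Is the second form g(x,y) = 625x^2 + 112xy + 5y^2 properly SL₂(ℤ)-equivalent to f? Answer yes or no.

D₁ = 44, D₂ = 44
river cycle of f (length 2): (-2, 6, 1), (1, 6, -2)
river cycle of g (length 2): (-2, 6, 1), (1, 6, -2)
cycles coincide ⇒ equivalent

yes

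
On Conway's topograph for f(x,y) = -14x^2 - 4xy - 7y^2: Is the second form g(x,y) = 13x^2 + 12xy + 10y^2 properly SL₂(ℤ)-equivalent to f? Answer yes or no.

D₁ = -376, D₂ = -376
f is negative-definite; reduce −f:
−f: flip: (14,4,7)→(7,-4,14)
−f: reduced (well bottom): (7,-4,14) with a≤c, −a<b≤a
flip sign back: reduced form of f is (-7,4,-14)
g: flip: (13,12,10)→(10,-12,13)
g: translate: b→8 (≡-12 mod 20), so (10,-12,13)→(10,8,11)
g: reduced (well bottom): (10,8,11) with a≤c, −a<b≤a
reduced forms (-7, 4, -14) vs (10, 8, 11) ⇒ inequivalent

no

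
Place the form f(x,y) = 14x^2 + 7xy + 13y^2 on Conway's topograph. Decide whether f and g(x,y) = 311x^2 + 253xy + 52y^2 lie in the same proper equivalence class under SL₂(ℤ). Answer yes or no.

D₁ = -679, D₂ = -679
f: flip: (14,7,13)→(13,-7,14)
f: reduced (well bottom): (13,-7,14) with a≤c, −a<b≤a
g: flip: (311,253,52)→(52,-253,311)
g: translate: b→-45 (≡-253 mod 104), so (52,-253,311)→(52,-45,13)
g: flip: (52,-45,13)→(13,45,52)
g: translate: b→-7 (≡45 mod 26), so (13,45,52)→(13,-7,14)
g: reduced (well bottom): (13,-7,14) with a≤c, −a<b≤a
reduced forms (13, -7, 14) vs (13, -7, 14) ⇒ equivalent

yes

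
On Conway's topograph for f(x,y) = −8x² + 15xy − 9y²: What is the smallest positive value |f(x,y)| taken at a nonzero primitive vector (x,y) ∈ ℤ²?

translate: b→1 (≡-15 mod 16), so (8,-15,9)→(8,1,2)
flip: (8,1,2)→(2,-1,8)
reduced (well bottom): (2,-1,8) with a≤c, −a<b≤a
well minimum |f| = |-2| = 2 (negative-definite)

2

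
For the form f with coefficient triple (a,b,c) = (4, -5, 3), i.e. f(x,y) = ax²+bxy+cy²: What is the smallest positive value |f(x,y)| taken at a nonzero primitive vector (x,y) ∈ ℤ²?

translate: b→3 (≡-5 mod 8), so (4,-5,3)→(4,3,2)
flip: (4,3,2)→(2,-3,4)
translate: b→1 (≡-3 mod 4), so (2,-3,4)→(2,1,3)
reduced (well bottom): (2,1,3) with a≤c, −a<b≤a
well minimum = a = 2

2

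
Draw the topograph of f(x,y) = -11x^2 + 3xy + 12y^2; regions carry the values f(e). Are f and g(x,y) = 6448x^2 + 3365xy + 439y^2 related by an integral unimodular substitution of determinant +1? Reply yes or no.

D₁ = 537, D₂ = 537
river cycle of f (length 16): (12, 21, -2), (-2, 23, 1), (1, 23, -2), (-2, 21, 12), (12, 3, -11), (-11, 19, 4), (4, 21, -6), (-6, 15, 13), (13, 11, -8), (-8, 21, 3), … (6 more)
river cycle of g (length 16): (12, 21, -2), (-2, 23, 1), (1, 23, -2), (-2, 21, 12), (12, 3, -11), (-11, 19, 4), (4, 21, -6), (-6, 15, 13), (13, 11, -8), (-8, 21, 3), … (6 more)
cycles coincide ⇒ equivalent

yes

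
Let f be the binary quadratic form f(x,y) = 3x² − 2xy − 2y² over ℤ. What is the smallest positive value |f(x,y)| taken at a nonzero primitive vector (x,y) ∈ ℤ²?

descent: ρ → (-2,2,3)  [lands on river]
river: ρ → (3,4,-1)
river: ρ → (-1,4,3)
river: ρ → (3,2,-2)
closes: descent 1, river 4
min |a| on river = 1

1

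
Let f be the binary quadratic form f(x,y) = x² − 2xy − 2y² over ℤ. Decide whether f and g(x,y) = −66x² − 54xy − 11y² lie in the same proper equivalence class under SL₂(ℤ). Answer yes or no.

D₁ = 12, D₂ = 12
river cycle of f (length 2): (-2, 2, 1), (1, 2, -2)
river cycle of g (length 2): (-2, 2, 1), (1, 2, -2)
cycles coincide ⇒ equivalent

yes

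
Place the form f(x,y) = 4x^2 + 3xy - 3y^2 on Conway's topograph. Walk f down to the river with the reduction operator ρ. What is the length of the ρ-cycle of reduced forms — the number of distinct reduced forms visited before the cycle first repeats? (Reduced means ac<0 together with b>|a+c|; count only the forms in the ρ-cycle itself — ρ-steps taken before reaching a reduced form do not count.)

D = 57, ⌊√D⌋ = 7
river: ρ → (-3,3,4)
river: ρ → (4,5,-2)
river: ρ → (-2,7,1)
river: ρ → (1,7,-2)
river: ρ → (-2,5,4)
river: ρ → (4,3,-3)
ρ-cycle length = 6 (tail of 0 descent steps not counted)

6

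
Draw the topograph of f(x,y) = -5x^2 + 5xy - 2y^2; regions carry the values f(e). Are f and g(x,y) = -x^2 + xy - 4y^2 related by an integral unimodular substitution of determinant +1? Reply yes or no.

D₁ = -15, D₂ = -15
f is negative-definite; reduce −f:
−f: translate: b→5 (≡-5 mod 10), so (5,-5,2)→(5,5,2)
−f: flip: (5,5,2)→(2,-5,5)
−f: translate: b→-1 (≡-5 mod 4), so (2,-5,5)→(2,-1,2)
−f: flip: (2,-1,2)→(2,1,2)
−f: reduced (well bottom): (2,1,2) with a≤c, −a<b≤a
flip sign back: reduced form of f is (-2,-1,-2)
g is negative-definite; reduce −g:
−g: translate: b→1 (≡-1 mod 2), so (1,-1,4)→(1,1,4)
−g: reduced (well bottom): (1,1,4) with a≤c, −a<b≤a
flip sign back: reduced form of g is (-1,-1,-4)
reduced forms (-2, -1, -2) vs (-1, -1, -4) ⇒ inequivalent

no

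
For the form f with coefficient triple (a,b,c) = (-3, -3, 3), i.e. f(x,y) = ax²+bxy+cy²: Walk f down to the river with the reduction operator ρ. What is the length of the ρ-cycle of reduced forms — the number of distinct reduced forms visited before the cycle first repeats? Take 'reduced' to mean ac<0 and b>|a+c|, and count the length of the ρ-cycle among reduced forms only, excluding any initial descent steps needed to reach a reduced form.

D = 45, ⌊√D⌋ = 6
descent: ρ → (3,3,-3)  [lands on river]
river: ρ → (-3,3,3)
ρ-cycle length = 2 (tail of 1 descent step not counted)

2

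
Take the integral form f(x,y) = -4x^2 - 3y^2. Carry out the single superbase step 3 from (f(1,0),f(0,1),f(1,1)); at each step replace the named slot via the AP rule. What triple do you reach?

start (-4,-3,-7) = (f(1,0),f(0,1),f(1,1))
replace slot 3: 2·((-4)+(-3)) − (-7) = -7 → (-4,-3,-7)

-4,-3,-7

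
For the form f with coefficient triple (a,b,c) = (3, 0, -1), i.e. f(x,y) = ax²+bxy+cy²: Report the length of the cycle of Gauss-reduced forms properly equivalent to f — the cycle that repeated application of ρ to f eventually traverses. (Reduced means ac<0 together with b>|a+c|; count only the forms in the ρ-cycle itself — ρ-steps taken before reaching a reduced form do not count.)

D = 12, ⌊√D⌋ = 3
descent: ρ → (-1,2,2)  [lands on river]
river: ρ → (2,2,-1)
ρ-cycle length = 2 (tail of 1 descent step not counted)

2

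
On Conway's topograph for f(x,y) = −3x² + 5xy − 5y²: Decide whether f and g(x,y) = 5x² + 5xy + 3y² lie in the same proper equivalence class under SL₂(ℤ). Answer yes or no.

D₁ = -35, D₂ = -35
f is negative-definite; reduce −f:
−f: translate: b→1 (≡-5 mod 6), so (3,-5,5)→(3,1,3)
−f: reduced (well bottom): (3,1,3) with a≤c, −a<b≤a
flip sign back: reduced form of f is (-3,-1,-3)
g: flip: (5,5,3)→(3,-5,5)
g: translate: b→1 (≡-5 mod 6), so (3,-5,5)→(3,1,3)
g: reduced (well bottom): (3,1,3) with a≤c, −a<b≤a
reduced forms (-3, -1, -3) vs (3, 1, 3) ⇒ inequivalent

no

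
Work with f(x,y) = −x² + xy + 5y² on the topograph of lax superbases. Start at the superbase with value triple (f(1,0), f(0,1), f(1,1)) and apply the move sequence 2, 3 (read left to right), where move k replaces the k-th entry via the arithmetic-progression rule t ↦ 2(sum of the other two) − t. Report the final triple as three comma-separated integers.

start (-1,5,5) = (f(1,0),f(0,1),f(1,1))
replace slot 2: 2·((-1)+5) − 5 = 3 → (-1,3,5)
replace slot 3: 2·((-1)+3) − 5 = -1 → (-1,3,-1)

-1,3,-1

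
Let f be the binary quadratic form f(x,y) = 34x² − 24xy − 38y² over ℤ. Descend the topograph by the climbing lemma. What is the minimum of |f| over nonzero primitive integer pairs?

descent: ρ → (-38,24,34)  [lands on river]
river: ρ → (34,44,-28)
river: ρ → (-28,68,10)
river: ρ → (10,72,-14)
river: ρ → (-14,68,20)
river: ρ → (20,52,-38)
closes: descent 1, river 6
min |a| on river = 10

10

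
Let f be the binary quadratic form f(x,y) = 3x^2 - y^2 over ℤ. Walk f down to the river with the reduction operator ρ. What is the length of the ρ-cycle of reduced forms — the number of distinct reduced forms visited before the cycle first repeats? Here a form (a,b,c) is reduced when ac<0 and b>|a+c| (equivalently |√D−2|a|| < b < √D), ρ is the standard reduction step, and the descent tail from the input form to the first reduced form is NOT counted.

D = 12, ⌊√D⌋ = 3
descent: ρ → (-1,2,2)  [lands on river]
river: ρ → (2,2,-1)
ρ-cycle length = 2 (tail of 1 descent step not counted)

2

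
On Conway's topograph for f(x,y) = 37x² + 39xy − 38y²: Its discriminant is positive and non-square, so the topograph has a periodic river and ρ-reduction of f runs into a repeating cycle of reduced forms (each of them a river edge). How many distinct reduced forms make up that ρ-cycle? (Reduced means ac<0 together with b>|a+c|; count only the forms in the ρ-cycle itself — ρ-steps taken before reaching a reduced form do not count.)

D = 7145, ⌊√D⌋ = 84
river: ρ → (-38,37,38)
river: ρ → (38,39,-37)
river: ρ → (-37,35,40)
river: ρ → (40,45,-32)
river: ρ → (-32,83,2)
river: ρ → (2,81,-73)
river: ρ → (-73,65,10)
river: ρ → (10,75,-38)
river: ρ → (-38,77,8)
river: ρ → (8,83,-8)
river: ρ → (-8,77,38)
river: ρ → (38,75,-10)
river: ρ → (-10,65,73)
river: ρ → (73,81,-2)
river: ρ → (-2,83,32)
river: ρ → (32,45,-40)
river: ρ → (-40,35,37)
river: ρ → (37,39,-38)
ρ-cycle length = 18 (tail of 0 descent steps not counted)

18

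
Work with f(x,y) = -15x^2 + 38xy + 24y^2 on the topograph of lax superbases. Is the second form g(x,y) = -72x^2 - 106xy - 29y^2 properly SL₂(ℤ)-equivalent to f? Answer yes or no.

D₁ = 2884, D₂ = 2884
river cycle of f (length 40): (24, 10, -29), (-29, 48, 5), (5, 52, -9), (-9, 38, 40), (40, 42, -7), (-7, 42, 40), (40, 38, -9), (-9, 52, 5), (5, 48, -29), (-29, 10, 24), … (30 more)
river cycle of g (length 40): (-29, 48, 5), (5, 52, -9), (-9, 38, 40), (40, 42, -7), (-7, 42, 40), (40, 38, -9), (-9, 52, 5), (5, 48, -29), (-29, 10, 24), (24, 38, -15), … (30 more)
cycles coincide ⇒ equivalent

yes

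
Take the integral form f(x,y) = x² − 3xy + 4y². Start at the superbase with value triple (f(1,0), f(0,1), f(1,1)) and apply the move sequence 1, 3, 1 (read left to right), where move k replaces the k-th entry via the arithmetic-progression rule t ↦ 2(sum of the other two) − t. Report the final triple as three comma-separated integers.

start (1,4,2) = (f(1,0),f(0,1),f(1,1))
replace slot 1: 2·(4+2) − 1 = 11 → (11,4,2)
replace slot 3: 2·(11+4) − 2 = 28 → (11,4,28)
replace slot 1: 2·(4+28) − 11 = 53 → (53,4,28)

53,4,28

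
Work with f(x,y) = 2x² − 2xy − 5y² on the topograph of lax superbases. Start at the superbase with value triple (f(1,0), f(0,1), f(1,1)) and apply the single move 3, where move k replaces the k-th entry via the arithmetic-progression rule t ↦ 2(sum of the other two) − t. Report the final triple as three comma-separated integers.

start (2,-5,-5) = (f(1,0),f(0,1),f(1,1))
replace slot 3: 2·(2+(-5)) − (-5) = -1 → (2,-5,-1)

2,-5,-1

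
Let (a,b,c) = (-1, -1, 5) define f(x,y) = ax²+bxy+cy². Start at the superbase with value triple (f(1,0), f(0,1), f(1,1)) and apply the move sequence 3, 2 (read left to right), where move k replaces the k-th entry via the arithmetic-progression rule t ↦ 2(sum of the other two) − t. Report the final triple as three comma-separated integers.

start (-1,5,3) = (f(1,0),f(0,1),f(1,1))
replace slot 3: 2·((-1)+5) − 3 = 5 → (-1,5,5)
replace slot 2: 2·((-1)+5) − 5 = 3 → (-1,3,5)

-1,3,5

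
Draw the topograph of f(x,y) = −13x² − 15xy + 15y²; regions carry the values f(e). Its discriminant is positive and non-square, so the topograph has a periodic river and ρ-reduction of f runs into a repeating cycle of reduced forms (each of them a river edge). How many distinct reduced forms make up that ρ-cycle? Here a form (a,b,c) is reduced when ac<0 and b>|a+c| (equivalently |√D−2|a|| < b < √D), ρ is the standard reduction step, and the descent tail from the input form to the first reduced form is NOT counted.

D = 1005, ⌊√D⌋ = 31
descent: ρ → (15,15,-13)  [lands on river]
river: ρ → (-13,11,17)
river: ρ → (17,23,-7)
river: ρ → (-7,19,23)
river: ρ → (23,27,-3)
river: ρ → (-3,27,23)
river: ρ → (23,19,-7)
river: ρ → (-7,23,17)
river: ρ → (17,11,-13)
river: ρ → (-13,15,15)
ρ-cycle length = 10 (tail of 1 descent step not counted)

10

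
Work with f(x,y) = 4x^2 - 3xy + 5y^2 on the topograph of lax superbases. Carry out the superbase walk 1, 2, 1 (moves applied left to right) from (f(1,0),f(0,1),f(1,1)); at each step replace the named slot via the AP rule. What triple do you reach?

start (4,5,6) = (f(1,0),f(0,1),f(1,1))
replace slot 1: 2·(5+6) − 4 = 18 → (18,5,6)
replace slot 2: 2·(18+6) − 5 = 43 → (18,43,6)
replace slot 1: 2·(43+6) − 18 = 80 → (80,43,6)

80,43,6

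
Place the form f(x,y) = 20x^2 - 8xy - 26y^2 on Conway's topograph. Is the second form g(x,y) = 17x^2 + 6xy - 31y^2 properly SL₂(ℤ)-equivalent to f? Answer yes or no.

D₁ = 2144, D₂ = 2144
river cycle of f (length 14): (-26, 8, 20), (20, 32, -14), (-14, 24, 28), (28, 32, -10), (-10, 28, 34), (34, 40, -4), (-4, 40, 34), (34, 28, -10), (-10, 32, 28), (28, 24, -14), … (4 more)
river cycle of g (length 10): (17, 40, -8), (-8, 40, 17), (17, 28, -20), (-20, 12, 25), (25, 38, -7), (-7, 46, 1), (1, 46, -7), (-7, 38, 25), (25, 12, -20), (-20, 28, 17)
cycles differ ⇒ inequivalent

no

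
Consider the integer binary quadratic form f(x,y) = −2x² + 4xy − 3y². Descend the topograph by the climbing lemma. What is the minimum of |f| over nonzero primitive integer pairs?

translate: b→0 (≡-4 mod 4), so (2,-4,3)→(2,0,1)
flip: (2,0,1)→(1,0,2)
reduced (well bottom): (1,0,2) with a≤c, −a<b≤a
well minimum |f| = |-1| = 1 (negative-definite)

1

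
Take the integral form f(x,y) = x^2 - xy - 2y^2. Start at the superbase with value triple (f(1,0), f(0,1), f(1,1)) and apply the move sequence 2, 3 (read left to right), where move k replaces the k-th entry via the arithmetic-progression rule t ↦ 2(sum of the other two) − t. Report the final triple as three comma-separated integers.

start (1,-2,-2) = (f(1,0),f(0,1),f(1,1))
replace slot 2: 2·(1+(-2)) − (-2) = 0 → (1,0,-2)
replace slot 3: 2·(1+0) − (-2) = 4 → (1,0,4)

1,0,4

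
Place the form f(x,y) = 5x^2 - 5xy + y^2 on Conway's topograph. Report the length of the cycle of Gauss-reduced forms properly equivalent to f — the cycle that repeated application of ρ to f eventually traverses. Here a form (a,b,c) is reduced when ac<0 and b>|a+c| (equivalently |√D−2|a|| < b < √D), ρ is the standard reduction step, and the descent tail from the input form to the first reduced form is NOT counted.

D = 5, ⌊√D⌋ = 2
descent: ρ → (1,1,-1)  [lands on river]
river: ρ → (-1,1,1)
ρ-cycle length = 2 (tail of 1 descent step not counted)

2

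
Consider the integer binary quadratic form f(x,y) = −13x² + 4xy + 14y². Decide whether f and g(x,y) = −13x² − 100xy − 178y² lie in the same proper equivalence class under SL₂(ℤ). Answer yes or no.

D₁ = 744, D₂ = 744
river cycle of f (length 10): (14, 24, -3), (-3, 24, 14), (14, 4, -13), (-13, 22, 5), (5, 18, -21), (-21, 24, 2), (2, 24, -21), (-21, 18, 5), (5, 22, -13), (-13, 4, 14)
river cycle of g (length 10): (-13, 4, 14), (14, 24, -3), (-3, 24, 14), (14, 4, -13), (-13, 22, 5), (5, 18, -21), (-21, 24, 2), (2, 24, -21), (-21, 18, 5), (5, 22, -13)
cycles coincide ⇒ equivalent

yes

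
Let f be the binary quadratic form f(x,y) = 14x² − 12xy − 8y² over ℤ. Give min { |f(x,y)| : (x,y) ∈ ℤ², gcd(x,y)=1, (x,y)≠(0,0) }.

descent: ρ → (-8,12,14)  [lands on river]
river: ρ → (14,16,-6)
river: ρ → (-6,20,8)
river: ρ → (8,12,-14)
river: ρ → (-14,16,6)
river: ρ → (6,20,-8)
closes: descent 1, river 6
min |a| on river = 6

6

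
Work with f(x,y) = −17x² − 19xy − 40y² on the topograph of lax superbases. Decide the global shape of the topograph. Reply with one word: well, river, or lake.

D = b²−4ac = (-19)² − 4·(-17)·(-40) = -2359
D < 0 ⇒ definite ⇒ every region one sign ⇒ single well

well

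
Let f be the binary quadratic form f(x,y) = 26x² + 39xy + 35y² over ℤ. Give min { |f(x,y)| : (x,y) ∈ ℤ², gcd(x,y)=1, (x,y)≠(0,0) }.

translate: b→-13 (≡39 mod 52), so (26,39,35)→(26,-13,22)
flip: (26,-13,22)→(22,13,26)
reduced (well bottom): (22,13,26) with a≤c, −a<b≤a
well minimum = a = 22

22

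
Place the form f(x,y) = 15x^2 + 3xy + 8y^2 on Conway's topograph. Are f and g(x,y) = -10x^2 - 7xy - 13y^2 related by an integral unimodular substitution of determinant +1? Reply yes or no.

D₁ = -471, D₂ = -471
f: flip: (15,3,8)→(8,-3,15)
f: reduced (well bottom): (8,-3,15) with a≤c, −a<b≤a
g is negative-definite; reduce −g:
−g: reduced (well bottom): (10,7,13) with a≤c, −a<b≤a
flip sign back: reduced form of g is (-10,-7,-13)
reduced forms (8, -3, 15) vs (-10, -7, -13) ⇒ inequivalent

no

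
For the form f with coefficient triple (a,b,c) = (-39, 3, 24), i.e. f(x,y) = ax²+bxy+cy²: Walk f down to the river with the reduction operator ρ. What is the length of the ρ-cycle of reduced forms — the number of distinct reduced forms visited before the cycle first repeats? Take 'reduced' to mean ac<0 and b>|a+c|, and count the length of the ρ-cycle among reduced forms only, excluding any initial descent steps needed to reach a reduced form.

D = 3753, ⌊√D⌋ = 61
descent: ρ → (24,45,-18)  [lands on river]
river: ρ → (-18,27,42)
river: ρ → (42,57,-3)
river: ρ → (-3,57,42)
river: ρ → (42,27,-18)
river: ρ → (-18,45,24)
river: ρ → (24,51,-12)
river: ρ → (-12,45,36)
river: ρ → (36,27,-21)
river: ρ → (-21,57,6)
river: ρ → (6,51,-48)
river: ρ → (-48,45,9)
river: ρ → (9,45,-48)
river: ρ → (-48,51,6)
river: ρ → (6,57,-21)
river: ρ → (-21,27,36)
river: ρ → (36,45,-12)
river: ρ → (-12,51,24)
ρ-cycle length = 18 (tail of 1 descent step not counted)

18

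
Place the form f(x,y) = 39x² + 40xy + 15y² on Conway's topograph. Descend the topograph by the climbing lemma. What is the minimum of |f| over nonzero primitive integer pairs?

translate: b→-38 (≡40 mod 78), so (39,40,15)→(39,-38,14)
flip: (39,-38,14)→(14,38,39)
translate: b→10 (≡38 mod 28), so (14,38,39)→(14,10,15)
reduced (well bottom): (14,10,15) with a≤c, −a<b≤a
well minimum = a = 14

14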